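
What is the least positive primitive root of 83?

2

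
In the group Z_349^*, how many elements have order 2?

1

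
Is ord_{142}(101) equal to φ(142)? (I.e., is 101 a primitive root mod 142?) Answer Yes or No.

No

φ(142) = φ(2)·φ(71) = 1·70 = 70 = 2 · 5 · 7.
101 is a primitive root mod 142 iff 101^(φ(142)/q) ≢ 1 for every prime q | φ(142), i.e. q ∈ {2, 5, 7}.
101^35 ≡ 1 (mod 142)  [q = 2: ≡ 1 ✗]
101^14 ≡ 1 (mod 142)  [q = 5: ≡ 1 ✗]
101^10 ≡ 91 (mod 142)  [q = 7: ≢ 1 ✓]
Since 101^35 ≡ 1, the order of 101 divides 35 < 70, so 101 is not a primitive root.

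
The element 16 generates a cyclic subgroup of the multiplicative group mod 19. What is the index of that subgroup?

2

The order of 16 must divide φ(19) = 19 − 1 = 18 = 2 · 3^2.
Divisors of 18: 1, 2, 3, 6, 9, 18.
Evaluate successive powers at the divisors of 18:
16^1 ≡ 16
16^2 ≡ 9
16^3 ≡ 11
16^6 ≡ 7
16^9 ≡ 1
Thus |⟨16⟩| = ord(16) = 9.
The index is φ(19) / ord(16) = 18 / 9 = 2.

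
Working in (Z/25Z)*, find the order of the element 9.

10

Since 9 ∈ (Z/25Z)^×, its order divides φ(25) = φ(5^2) = 5·(5−1) = 20 = 2^2 · 5.
Divisors of 20: 1, 2, 4, 5, 10, 20.
Test each divisor d:
9^1 ≡ 9
9^2 ≡ 6
9^4 ≡ 11
9^5 ≡ 24
9^10 ≡ 1
The smallest such exponent is 10, so the order of 9 is 10.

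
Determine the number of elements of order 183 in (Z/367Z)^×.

120

φ(367) = 367 − 1 = 366 = 2 · 3 · 61.
In a cyclic group of order 366, there are φ(d) elements of order d for each divisor d of 366, and zero for non-divisors.
183 = 3 · 61 divides 366, and φ(183) = 120.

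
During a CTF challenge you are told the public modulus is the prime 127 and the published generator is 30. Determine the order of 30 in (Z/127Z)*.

63

Since 30 ∈ (Z/127Z)^×, its order divides φ(127) = 127 − 1 = 126 = 2 · 3^2 · 7.
Divisors of 126: 1, 2, 3, 6, 7, 9, 14, 18, 21, 42, 63, 126.
Test each divisor d:
30^1 ≡ 30 (mod 127)
30^2 ≡ 11 (mod 127)
30^3 ≡ 76 (mod 127)
30^6 ≡ 61 (mod 127)
30^7 ≡ 52 (mod 127)
30^9 ≡ 64 (mod 127)
30^14 ≡ 37 (mod 127)
30^18 ≡ 32 (mod 127)
30^21 ≡ 19 (mod 127)
30^42 ≡ 107 (mod 127)
30^63 ≡ 1 (mod 127) ✓
Therefore the multiplicative order of 30 modulo 127 is 63.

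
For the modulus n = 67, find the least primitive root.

2

φ(67) = 67 − 1 = 66 = 2 · 3 · 11.
g is a primitive root iff g^(66/q) ≢ 1 (mod 67) for each prime q ∈ {2, 3, 11}.
g = 2: 2^33 ≡ 66; 2^22 ≡ 37; 2^6 ≡ 64 — none is 1, so 2 is a primitive root.
So 2 is the smallest generator of (Z/67Z)^×.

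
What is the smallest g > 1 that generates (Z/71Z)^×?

φ(71) = 71 − 1 = 70 = 2 · 5 · 7.
g is a primitive root iff g^(70/q) ≢ 1 (mod 71) for each prime q ∈ {2, 5, 7}.
g = 2: 2^35 ≡ 1 — hits 1, so not a primitive root.
g = 3: 3^35 ≡ 1 — hits 1, so not a primitive root.
g = 4: 4^35 ≡ 1 — hits 1, so not a primitive root.
g = 5: 5^35 ≡ 1 — hits 1, so not a primitive root.
g = 6: 6^35 ≡ 1 — hits 1, so not a primitive root.
g = 7: 7^35 ≡ 70; 7^14 ≡ 54; 7^10 ≡ 45 — none is 1, so 7 is a primitive root.
So 7 is the smallest generator of (Z/71Z)^×.

7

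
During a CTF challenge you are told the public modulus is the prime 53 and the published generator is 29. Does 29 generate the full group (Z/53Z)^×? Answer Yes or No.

No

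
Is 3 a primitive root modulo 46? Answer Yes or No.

No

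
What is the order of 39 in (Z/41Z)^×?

ord(39) | φ(41) = 41 − 1 = 40 = 2^3 · 5.
Divisors of 40: 1, 2, 4, 5, 8, 10, 20, 40.
Evaluate successive powers at the divisors of 40:
39^1 ≡ 39 (mod 41)
39^2 ≡ 4 (mod 41)
39^4 ≡ 16 (mod 41)
39^5 ≡ 9 (mod 41)
39^8 ≡ 10 (mod 41)
39^10 ≡ 40 (mod 41)
39^20 ≡ 1 (mod 41) ✓
Hence ord(39) = 20.

20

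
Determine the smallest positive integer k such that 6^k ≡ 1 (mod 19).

9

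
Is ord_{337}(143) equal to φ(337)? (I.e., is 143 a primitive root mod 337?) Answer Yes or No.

φ(337) = 337 − 1 = 336 = 2^4 · 3 · 7.
143 is a primitive root mod 337 iff 143^(φ(337)/q) ≢ 1 for every prime q | φ(337), i.e. q ∈ {2, 3, 7}.
143^168 ≡ 336 (mod 337)  [q = 2: ≢ 1 ✓]
143^112 ≡ 128 (mod 337)  [q = 3: ≢ 1 ✓]
143^48 ≡ 8 (mod 337)  [q = 7: ≢ 1 ✓]
None equal 1, so ord_337(143) = 336: 143 is a primitive root.

Yes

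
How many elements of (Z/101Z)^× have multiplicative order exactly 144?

0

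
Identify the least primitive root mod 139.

φ(139) = 139 − 1 = 138 = 2 · 3 · 23.
Test candidates g = 2, 3, … against the prime factors q ∈ {2, 3, 23} of φ(139): g is a generator iff g^(138/q) ≢ 1 for every such q.
g = 2: 2^69 ≡ 138; 2^46 ≡ 96; 2^6 ≡ 64 — none is 1, so 2 is a primitive root.
The smallest primitive root modulo 139 is 2.

2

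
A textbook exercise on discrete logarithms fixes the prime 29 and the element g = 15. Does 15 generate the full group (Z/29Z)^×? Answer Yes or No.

Yes

φ(29) = 29 − 1 = 28 = 2^2 · 7.
Test 15^(28/q) mod 29 for each prime factor q of 28:
15^14 ≡ 28 (mod 29)  [q = 2: ≢ 1 ✓]
15^4 ≡ 20 (mod 29)  [q = 7: ≢ 1 ✓]
All checks pass, so 15 has order 28 and is a primitive root modulo 29.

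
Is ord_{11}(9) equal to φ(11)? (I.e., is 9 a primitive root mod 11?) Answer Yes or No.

No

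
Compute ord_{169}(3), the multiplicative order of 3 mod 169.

ord(3) | φ(169) = φ(13^2) = 13·(13−1) = 156 = 2^2 · 3 · 13.
Divisors of 156: 1, 2, 3, 4, 6, 12, 13, 26, 39, 52, 78, 156.
Check 3^d mod 169 for each divisor in increasing order:
3^1 ≡ 3
3^2 ≡ 9
3^3 ≡ 27
3^4 ≡ 81
3^6 ≡ 53
3^12 ≡ 105
3^13 ≡ 146
3^26 ≡ 22
3^39 ≡ 1
The smallest such exponent is 39, so the order of 3 is 39.

39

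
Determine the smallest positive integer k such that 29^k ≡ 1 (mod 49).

7

Since 29 ∈ (Z/49Z)^×, its order divides φ(49) = φ(7^2) = 7·(7−1) = 42 = 2 · 3 · 7.
Divisors of 42: 1, 2, 3, 6, 7, 14, 21, 42.
Test each divisor d:
29^1 ≡ 29 (mod 49)
29^2 ≡ 8 (mod 49)
29^3 ≡ 36 (mod 49)
29^6 ≡ 22 (mod 49)
29^7 ≡ 1 (mod 49) ✓
The smallest such exponent is 7, so the order of 29 is 7.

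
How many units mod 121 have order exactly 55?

40

φ(121) = φ(11^2) = 11·(11−1) = 110 = 2 · 5 · 11.
(Z/121Z)^× is cyclic (|G| = 110); a cyclic group of order m has exactly φ(d) elements of each order d | m, and none otherwise.
55 = 5 · 11 divides 110, and φ(55) = 40.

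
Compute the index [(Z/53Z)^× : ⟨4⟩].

By Lagrange's theorem, ord_53(4) divides φ(53) = 53 − 1 = 52 = 2^2 · 13.
Divisors of 52: 1, 2, 4, 13, 26, 52.
Test each divisor d:
4^1 ≡ 4 (mod 53)
4^2 ≡ 16 (mod 53)
4^4 ≡ 44 (mod 53)
4^13 ≡ 52 (mod 53)
4^26 ≡ 1 (mod 53) ✓
Thus |⟨4⟩| = ord(4) = 26.
The index is φ(53) / ord(4) = 52 / 26 = 2.

2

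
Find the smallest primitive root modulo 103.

5

φ(103) = 103 − 1 = 102 = 2 · 3 · 17.
Test candidates g = 2, 3, … against the prime factors q ∈ {2, 3, 17} of φ(103): g is a generator iff g^(102/q) ≢ 1 for every such q.
g = 2: 2^51 ≡ 1 — hits 1, so not a primitive root.
g = 3: 3^51 ≡ 102; 3^34 ≡ 1 — hits 1, so not a primitive root.
g = 4: 4^51 ≡ 1 — hits 1, so not a primitive root.
g = 5: 5^51 ≡ 102; 5^34 ≡ 56; 5^6 ≡ 72 — none is 1, so 5 is a primitive root.
So 5 is the smallest generator of (Z/103Z)^×.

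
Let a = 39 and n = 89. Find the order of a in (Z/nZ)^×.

Since 39 ∈ (Z/89Z)^×, its order divides φ(89) = 89 − 1 = 88 = 2^3 · 11.
Divisors of 88: 1, 2, 4, 8, 11, 22, 44, 88.
Evaluate successive powers at the divisors of 88:
39^1 ≡ 39 (mod 89)
39^2 ≡ 8 (mod 89)
39^4 ≡ 64 (mod 89)
39^8 ≡ 2 (mod 89)
39^11 ≡ 1 (mod 89) ✓
Hence ord(39) = 11.

11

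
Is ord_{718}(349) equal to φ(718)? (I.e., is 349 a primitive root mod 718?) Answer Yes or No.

Yes

φ(718) = φ(2)·φ(359) = 1·358 = 358 = 2 · 179.
It suffices to check that the order of 349 is not a proper divisor of 358: compute 349^(358/q) for q ∈ {2, 179}.
349^179 ≡ 717 (mod 718)  [q = 2: ≢ 1 ✓]
349^2 ≡ 459 (mod 718)  [q = 179: ≢ 1 ✓]
All checks pass, so 349 has order 358 and is a primitive root modulo 718.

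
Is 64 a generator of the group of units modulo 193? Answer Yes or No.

φ(193) = 193 − 1 = 192 = 2^6 · 3.
Test 64^(192/q) mod 193 for each prime factor q of 192:
64^96 ≡ 1 (mod 193)  [q = 2: ≡ 1 ✗]
64^64 ≡ 1 (mod 193)  [q = 3: ≡ 1 ✗]
Since 64^96 ≡ 1, the order of 64 divides 96 < 192, so 64 is not a primitive root.

No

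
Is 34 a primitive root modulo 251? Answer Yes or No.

φ(251) = 251 − 1 = 250 = 2 · 5^3.
An element g generates (Z/251Z)^× iff g^(250/q) ≢ 1 (mod 251) for each prime q ∈ {2, 5}.
34^125 ≡ 250 (mod 251)  [q = 2: ≢ 1 ✓]
34^50 ≡ 149 (mod 251)  [q = 5: ≢ 1 ✓]
None equal 1, so ord_251(34) = 250: 34 is a primitive root.

Yes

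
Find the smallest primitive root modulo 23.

5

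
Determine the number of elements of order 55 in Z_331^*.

40

φ(331) = 331 − 1 = 330 = 2 · 3 · 5 · 11.
In a cyclic group of order 330, there are φ(d) elements of order d for each divisor d of 330, and zero for non-divisors.
55 = 5 · 11 divides 330, and φ(55) = 40.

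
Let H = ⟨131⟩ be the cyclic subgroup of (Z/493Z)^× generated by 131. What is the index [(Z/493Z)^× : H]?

4

ord(131) | φ(493) = φ(17·29) = (17−1)·(29−1) = 16·28 = 448 = 2^6 · 7.
Divisors of 448: 1, 2, 4, 7, 8, 14, 16, 28, 32, 56, 64, 112, 224, 448.
Compute 131^d (mod 493) for the divisors d until we hit 1:
131^1 ≡ 131 (mod 493)
131^2 ≡ 399 (mod 493)
131^4 ≡ 455 (mod 493)
131^7 ≡ 75 (mod 493)
131^8 ≡ 458 (mod 493)
131^14 ≡ 202 (mod 493)
131^16 ≡ 239 (mod 493)
131^28 ≡ 378 (mod 493)
131^32 ≡ 426 (mod 493)
131^56 ≡ 407 (mod 493)
131^64 ≡ 52 (mod 493)
131^112 ≡ 1 (mod 493) ✓
Thus |⟨131⟩| = ord(131) = 112.
Index = |(Z/493Z)^×| / |⟨131⟩| = 448 / 112 = 4.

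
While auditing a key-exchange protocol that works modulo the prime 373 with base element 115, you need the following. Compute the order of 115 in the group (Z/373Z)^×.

93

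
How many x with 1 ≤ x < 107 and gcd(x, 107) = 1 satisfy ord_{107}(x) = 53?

52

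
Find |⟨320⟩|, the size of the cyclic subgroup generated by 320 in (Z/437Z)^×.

198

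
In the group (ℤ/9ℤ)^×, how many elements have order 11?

0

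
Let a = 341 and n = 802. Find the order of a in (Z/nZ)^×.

400

The order of 341 must divide φ(802) = φ(2)·φ(401) = 1·400 = 400 = 2^4 · 5^2.
Divisors of 400: 1, 2, 4, 5, 8, 10, 16, 20, 25, 40, 50, 80, 100, 200, 400.
Evaluate successive powers at the divisors of 400:
341^1 ≡ 341 (mod 802)
341^2 ≡ 793 (mod 802)
341^4 ≡ 81 (mod 802)
341^5 ≡ 353 (mod 802)
341^8 ≡ 145 (mod 802)
341^10 ≡ 299 (mod 802)
341^16 ≡ 173 (mod 802)
341^20 ≡ 379 (mod 802)
341^25 ≡ 655 (mod 802)
341^40 ≡ 83 (mod 802)
341^50 ≡ 757 (mod 802)
341^80 ≡ 473 (mod 802)
341^100 ≡ 421 (mod 802)
341^200 ≡ 801 (mod 802)
341^400 ≡ 1 (mod 802) ✓
The smallest such exponent is 400, so the order of 341 is 400.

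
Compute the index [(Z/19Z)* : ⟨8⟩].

3

By Lagrange's theorem, ord_19(8) divides φ(19) = 19 − 1 = 18 = 2 · 3^2.
Divisors of 18: 1, 2, 3, 6, 9, 18.
Compute 8^d (mod 19) for the divisors d until we hit 1:
8^1 ≡ 8 (mod 19)
8^2 ≡ 7 (mod 19)
8^3 ≡ 18 (mod 19)
8^6 ≡ 1 (mod 19) ✓
So ord_19(8) = 6, hence |⟨8⟩| = 6.
The index is φ(19) / ord(8) = 18 / 6 = 3.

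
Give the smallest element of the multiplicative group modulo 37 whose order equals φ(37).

2

φ(37) = 37 − 1 = 36 = 2^2 · 3^2.
g is a primitive root iff g^(36/q) ≢ 1 (mod 37) for each prime q ∈ {2, 3}.
g = 2: 2^18 ≡ 36; 2^12 ≡ 26 — none is 1, so 2 is a primitive root.
The smallest primitive root modulo 37 is 2.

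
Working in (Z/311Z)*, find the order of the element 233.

310

The order of 233 must divide φ(311) = 311 − 1 = 310 = 2 · 5 · 31.
Divisors of 310: 1, 2, 5, 10, 31, 62, 155, 310.
Evaluate successive powers at the divisors of 310:
233^1 ≡ 233 (mod 311)
233^2 ≡ 175 (mod 311)
233^5 ≡ 41 (mod 311)
233^10 ≡ 126 (mod 311)
233^31 ≡ 305 (mod 311)
233^62 ≡ 36 (mod 311)
233^155 ≡ 310 (mod 311)
233^310 ≡ 1 (mod 311) ✓
So ord_311(233) = 310.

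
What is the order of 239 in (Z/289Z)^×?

The order of 239 must divide φ(289) = φ(17^2) = 17·(17−1) = 272 = 2^4 · 17.
Divisors of 272: 1, 2, 4, 8, 16, 17, 34, 68, 136, 272.
Evaluate successive powers at the divisors of 272:
239^1 ≡ 239 (mod 289)
239^2 ≡ 188 (mod 289)
239^4 ≡ 86 (mod 289)
239^8 ≡ 171 (mod 289)
239^16 ≡ 52 (mod 289)
239^17 ≡ 1 (mod 289) ✓
Therefore the multiplicative order of 239 modulo 289 is 17.

17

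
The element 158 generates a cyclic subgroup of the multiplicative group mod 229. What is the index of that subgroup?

ord(158) | φ(229) = 229 − 1 = 228 = 2^2 · 3 · 19.
Divisors of 228: 1, 2, 3, 4, 6, 12, 19, 38, 57, 76, 114, 228.
Test each divisor d:
158^1 ≡ 158 (mod 229)
158^2 ≡ 3 (mod 229)
158^3 ≡ 16 (mod 229)
158^4 ≡ 9 (mod 229)
158^6 ≡ 27 (mod 229)
158^12 ≡ 42 (mod 229)
158^19 ≡ 94 (mod 229)
158^38 ≡ 134 (mod 229)
158^57 ≡ 1 (mod 229) ✓
The order of 158 is 57, so the subgroup it generates has 57 elements.
[(Z/229Z)^× : ⟨158⟩] = 228/57 = 4.

4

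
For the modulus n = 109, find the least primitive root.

6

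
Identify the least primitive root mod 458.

7

φ(458) = φ(2)·φ(229) = 1·228 = 228 = 2^2 · 3 · 19.
Test candidates g = 2, 3, … against the prime factors q ∈ {2, 3, 19} of φ(458): g is a generator iff g^(228/q) ≢ 1 for every such q.
g = 2: gcd(2, 458) = 2 > 1, not a unit — skip.
g = 3: 3^114 ≡ 1 — hits 1, so not a primitive root.
g = 4: gcd(4, 458) = 2 > 1, not a unit — skip.
g = 5: 5^114 ≡ 1 — hits 1, so not a primitive root.
g = 6: gcd(6, 458) = 2 > 1, not a unit — skip.
g = 7: 7^114 ≡ 457; 7^76 ≡ 323; 7^12 ≡ 43 — none is 1, so 7 is a primitive root.
So 7 is the smallest generator of (Z/458Z)^×.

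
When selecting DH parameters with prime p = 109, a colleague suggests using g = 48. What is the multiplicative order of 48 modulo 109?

27

By Lagrange's theorem, ord_109(48) divides φ(109) = 109 − 1 = 108 = 2^2 · 3^3.
Divisors of 108: 1, 2, 3, 4, 6, 9, 12, 18, 27, 36, 54, 108.
Compute 48^d (mod 109) for the divisors d until we hit 1:
48^1 ≡ 48
48^2 ≡ 15
48^3 ≡ 66
48^4 ≡ 7
48^6 ≡ 105
48^9 ≡ 63
48^12 ≡ 16
48^18 ≡ 45
48^27 ≡ 1
Therefore the multiplicative order of 48 modulo 109 is 27.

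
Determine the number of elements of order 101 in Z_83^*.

φ(83) = 83 − 1 = 82 = 2 · 41.
Since (Z/83Z)^× is cyclic of order 82, the number of elements of order d is φ(d) when d | 82 and 0 otherwise.
Here 82 is not a multiple of 101, so there are no elements of order 101.

0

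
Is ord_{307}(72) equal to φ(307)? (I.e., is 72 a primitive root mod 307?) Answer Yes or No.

φ(307) = 307 − 1 = 306 = 2 · 3^2 · 17.
72 is a primitive root mod 307 iff 72^(φ(307)/q) ≢ 1 for every prime q | φ(307), i.e. q ∈ {2, 3, 17}.
72^153 ≡ 306 (mod 307)  [q = 2: ≢ 1 ✓]
72^102 ≡ 1 (mod 307)  [q = 3: ≡ 1 ✗]
72^18 ≡ 235 (mod 307)  [q = 17: ≢ 1 ✓]
The check at q = 3 fails, so 72 generates a proper subgroup.

No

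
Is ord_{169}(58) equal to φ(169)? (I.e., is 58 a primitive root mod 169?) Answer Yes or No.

Yes

φ(169) = φ(13^2) = 13·(13−1) = 156 = 2^2 · 3 · 13.
An element g generates (Z/169Z)^× iff g^(156/q) ≢ 1 (mod 169) for each prime q ∈ {2, 3, 13}.
58^78 ≡ 168 (mod 169)  [q = 2: ≢ 1 ✓]
58^52 ≡ 22 (mod 169)  [q = 3: ≢ 1 ✓]
58^12 ≡ 79 (mod 169)  [q = 13: ≢ 1 ✓]
Every test exponent gives a nontrivial residue, hence 58 generates the full group.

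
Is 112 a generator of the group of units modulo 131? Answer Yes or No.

No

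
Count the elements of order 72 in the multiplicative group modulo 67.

0

φ(67) = 67 − 1 = 66 = 2 · 3 · 11.
In a cyclic group of order 66, there are φ(d) elements of order d for each divisor d of 66, and zero for non-divisors.
Since 72 ∤ 66, the count is 0.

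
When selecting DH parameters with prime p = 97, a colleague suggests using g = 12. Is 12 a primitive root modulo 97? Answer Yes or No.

No

φ(97) = 97 − 1 = 96 = 2^5 · 3.
An element g generates (Z/97Z)^× iff g^(96/q) ≢ 1 (mod 97) for each prime q ∈ {2, 3}.
12^48 ≡ 1 (mod 97)  [q = 2: ≡ 1 ✗]
12^32 ≡ 1 (mod 97)  [q = 3: ≡ 1 ✗]
The check at q = 2 fails, so 12 generates a proper subgroup.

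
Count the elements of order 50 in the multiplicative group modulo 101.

φ(101) = 101 − 1 = 100 = 2^2 · 5^2.
Since (Z/101Z)^× is cyclic of order 100, the number of elements of order d is φ(d) when d | 100 and 0 otherwise.
50 = 2 · 5^2 divides 100, and φ(50) = 20.

20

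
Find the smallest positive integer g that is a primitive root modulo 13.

2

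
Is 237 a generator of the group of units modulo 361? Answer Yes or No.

φ(361) = φ(19^2) = 19·(19−1) = 342 = 2 · 3^2 · 19.
Test 237^(342/q) mod 361 for each prime factor q of 342:
237^171 ≡ 1 (mod 361)  [q = 2: ≡ 1 ✗]
237^114 ≡ 68 (mod 361)  [q = 3: ≢ 1 ✓]
237^18 ≡ 58 (mod 361)  [q = 19: ≢ 1 ✓]
237^171 ≡ 1 shows ord(237) | 171, strictly less than φ(361); not a primitive root.

No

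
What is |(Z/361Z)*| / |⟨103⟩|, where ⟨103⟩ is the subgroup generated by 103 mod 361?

Since 103 ∈ (Z/361Z)^×, its order divides φ(361) = φ(19^2) = 19·(19−1) = 342 = 2 · 3^2 · 19.
Divisors of 342: 1, 2, 3, 6, 9, 18, 19, 38, 57, 114, 171, 342.
Test each divisor d:
103^1 ≡ 103 (mod 361)
103^2 ≡ 140 (mod 361)
103^3 ≡ 341 (mod 361)
103^6 ≡ 39 (mod 361)
103^9 ≡ 303 (mod 361)
103^18 ≡ 115 (mod 361)
103^19 ≡ 293 (mod 361)
103^38 ≡ 292 (mod 361)
103^57 ≡ 360 (mod 361)
103^114 ≡ 1 (mod 361) ✓
Thus |⟨103⟩| = ord(103) = 114.
The index is φ(361) / ord(103) = 342 / 114 = 3.

3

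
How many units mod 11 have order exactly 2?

1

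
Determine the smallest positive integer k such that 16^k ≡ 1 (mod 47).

By Lagrange's theorem, ord_47(16) divides φ(47) = 47 − 1 = 46 = 2 · 23.
Divisors of 46: 1, 2, 23, 46.
Compute 16^d (mod 47) for the divisors d until we hit 1:
16^1 ≡ 16
16^2 ≡ 21
16^23 ≡ 1
So ord_47(16) = 23.

23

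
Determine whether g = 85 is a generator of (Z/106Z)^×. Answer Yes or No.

φ(106) = φ(2)·φ(53) = 1·52 = 52 = 2^2 · 13.
It suffices to check that the order of 85 is not a proper divisor of 52: compute 85^(52/q) for q ∈ {2, 13}.
85^26 ≡ 105 (mod 106)  [q = 2: ≢ 1 ✓]
85^4 ≡ 77 (mod 106)  [q = 13: ≢ 1 ✓]
All checks pass, so 85 has order 52 and is a primitive root modulo 106.

Yes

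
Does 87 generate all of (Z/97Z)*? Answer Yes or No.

Yes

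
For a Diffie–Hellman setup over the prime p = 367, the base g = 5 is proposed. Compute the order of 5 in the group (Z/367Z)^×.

The order of 5 must divide φ(367) = 367 − 1 = 366 = 2 · 3 · 61.
Divisors of 366: 1, 2, 3, 6, 61, 122, 183, 366.
Compute 5^d (mod 367) for the divisors d until we hit 1:
5^1 ≡ 5 (mod 367)
5^2 ≡ 25 (mod 367)
5^3 ≡ 125 (mod 367)
5^6 ≡ 211 (mod 367)
5^61 ≡ 366 (mod 367)
5^122 ≡ 1 (mod 367) ✓
Therefore the multiplicative order of 5 modulo 367 is 122.

122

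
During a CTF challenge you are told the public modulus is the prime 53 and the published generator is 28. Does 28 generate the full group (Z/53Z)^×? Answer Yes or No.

φ(53) = 53 − 1 = 52 = 2^2 · 13.
28 is a primitive root mod 53 iff 28^(φ(53)/q) ≢ 1 for every prime q | φ(53), i.e. q ∈ {2, 13}.
28^26 ≡ 1 (mod 53)  [q = 2: ≡ 1 ✗]
28^4 ≡ 15 (mod 53)  [q = 13: ≢ 1 ✓]
28^26 ≡ 1 shows ord(28) | 26, strictly less than φ(53); not a primitive root.

No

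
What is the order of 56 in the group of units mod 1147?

36

ord(56) | φ(1147) = φ(31·37) = (31−1)·(37−1) = 30·36 = 1080 = 2^3 · 3^3 · 5.
Divisors of 1080: 1, 2, 3, 4, 5, 6, 8, 9, 10, 12, 15, 18, 20, 24, 27, 30, 36, 40, 45, 54, 60, 72, 90, 108, 120, 135, 180, 216, 270, 360, 540, 1080.
Test each divisor d:
56^1 ≡ 56 (mod 1147)
56^2 ≡ 842 (mod 1147)
56^3 ≡ 125 (mod 1147)
56^4 ≡ 118 (mod 1147)
56^5 ≡ 873 (mod 1147)
56^6 ≡ 714 (mod 1147)
56^8 ≡ 160 (mod 1147)
56^9 ≡ 931 (mod 1147)
56^10 ≡ 521 (mod 1147)
56^12 ≡ 528 (mod 1147)
56^15 ≡ 621 (mod 1147)
56^18 ≡ 776 (mod 1147)
56^20 ≡ 749 (mod 1147)
56^24 ≡ 63 (mod 1147)
56^27 ≡ 993 (mod 1147)
56^30 ≡ 249 (mod 1147)
56^36 ≡ 1 (mod 1147) ✓
The smallest such exponent is 36, so the order of 56 is 36.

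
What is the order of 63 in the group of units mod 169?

156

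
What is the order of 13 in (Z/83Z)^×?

82

Since 13 ∈ (Z/83Z)^×, its order divides φ(83) = 83 − 1 = 82 = 2 · 41.
Divisors of 82: 1, 2, 41, 82.
Test each divisor d:
13^1 ≡ 13 (mod 83)
13^2 ≡ 3 (mod 83)
13^41 ≡ 82 (mod 83)
13^82 ≡ 1 (mod 83) ✓
So ord_83(13) = 82.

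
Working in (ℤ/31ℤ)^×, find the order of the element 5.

ord(5) | φ(31) = 31 − 1 = 30 = 2 · 3 · 5.
Divisors of 30: 1, 2, 3, 5, 6, 10, 15, 30.
Test each divisor d:
5^1 ≡ 5 (mod 31)
5^2 ≡ 25 (mod 31)
5^3 ≡ 1 (mod 31) ✓
So ord_31(5) = 3.

3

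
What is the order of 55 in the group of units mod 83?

82

Since 55 ∈ (Z/83Z)^×, its order divides φ(83) = 83 − 1 = 82 = 2 · 41.
Divisors of 82: 1, 2, 41, 82.
Compute 55^d (mod 83) for the divisors d until we hit 1:
55^1 ≡ 55
55^2 ≡ 37
55^41 ≡ 82
55^82 ≡ 1
So ord_83(55) = 82.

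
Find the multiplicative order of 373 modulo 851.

The order of 373 must divide φ(851) = φ(23·37) = (23−1)·(37−1) = 22·36 = 792 = 2^3 · 3^2 · 11.
Divisors of 792: 1, 2, 3, 4, 6, 8, 9, 11, 12, 18, 22, 24, 33, 36, 44, 66, 72, 88, 99, 132, 198, 264, 396, 792.
Check 373^d mod 851 for each divisor in increasing order:
373^1 ≡ 373 (mod 851)
373^2 ≡ 416 (mod 851)
373^3 ≡ 286 (mod 851)
373^4 ≡ 303 (mod 851)
373^6 ≡ 100 (mod 851)
373^8 ≡ 752 (mod 851)
373^9 ≡ 517 (mod 851)
373^11 ≡ 620 (mod 851)
373^12 ≡ 639 (mod 851)
373^18 ≡ 75 (mod 851)
373^22 ≡ 599 (mod 851)
373^24 ≡ 692 (mod 851)
373^33 ≡ 344 (mod 851)
373^36 ≡ 519 (mod 851)
373^44 ≡ 530 (mod 851)
373^66 ≡ 47 (mod 851)
373^72 ≡ 445 (mod 851)
373^88 ≡ 70 (mod 851)
373^99 ≡ 850 (mod 851)
373^132 ≡ 507 (mod 851)
373^198 ≡ 1 (mod 851) ✓
Hence ord(373) = 198.

198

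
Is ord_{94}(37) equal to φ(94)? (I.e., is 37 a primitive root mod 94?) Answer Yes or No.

No

φ(94) = φ(2)·φ(47) = 1·46 = 46 = 2 · 23.
37 is a primitive root mod 94 iff 37^(φ(94)/q) ≢ 1 for every prime q | φ(94), i.e. q ∈ {2, 23}.
37^23 ≡ 1 (mod 94)  [q = 2: ≡ 1 ✗]
37^2 ≡ 53 (mod 94)  [q = 23: ≢ 1 ✓]
The check at q = 2 fails, so 37 generates a proper subgroup.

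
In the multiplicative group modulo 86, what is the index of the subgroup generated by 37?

By Lagrange's theorem, ord_86(37) divides φ(86) = φ(2)·φ(43) = 1·42 = 42 = 2 · 3 · 7.
Divisors of 42: 1, 2, 3, 6, 7, 14, 21, 42.
Evaluate successive powers at the divisors of 42:
37^1 ≡ 37 (mod 86)
37^2 ≡ 79 (mod 86)
37^3 ≡ 85 (mod 86)
37^6 ≡ 1 (mod 86) ✓
So ord_86(37) = 6, hence |⟨37⟩| = 6.
The index is φ(86) / ord(37) = 42 / 6 = 7.

7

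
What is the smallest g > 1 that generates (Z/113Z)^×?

φ(113) = 113 − 1 = 112 = 2^4 · 7.
g is a primitive root iff g^(112/q) ≢ 1 (mod 113) for each prime q ∈ {2, 7}.
g = 2: 2^56 ≡ 1 — hits 1, so not a primitive root.
g = 3: 3^56 ≡ 112; 3^16 ≡ 49 — none is 1, so 3 is a primitive root.
The smallest primitive root modulo 113 is 3.

3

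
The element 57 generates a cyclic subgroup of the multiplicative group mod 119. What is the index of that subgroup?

6

Since 57 ∈ (Z/119Z)^×, its order divides φ(119) = φ(7·17) = (7−1)·(17−1) = 6·16 = 96 = 2^5 · 3.
Divisors of 96: 1, 2, 3, 4, 6, 8, 12, 16, 24, 32, 48, 96.
Compute 57^d (mod 119) for the divisors d until we hit 1:
57^1 ≡ 57 (mod 119)
57^2 ≡ 36 (mod 119)
57^3 ≡ 29 (mod 119)
57^4 ≡ 106 (mod 119)
57^6 ≡ 8 (mod 119)
57^8 ≡ 50 (mod 119)
57^12 ≡ 64 (mod 119)
57^16 ≡ 1 (mod 119) ✓
The order of 57 is 16, so the subgroup it generates has 16 elements.
Index = |(Z/119Z)^×| / |⟨57⟩| = 96 / 16 = 6.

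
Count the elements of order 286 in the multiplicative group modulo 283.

φ(283) = 283 − 1 = 282 = 2 · 3 · 47.
Since (Z/283Z)^× is cyclic of order 282, the number of elements of order d is φ(d) when d | 282 and 0 otherwise.
286 does not divide 282, so no element of (Z/283Z)^× has order 286.

0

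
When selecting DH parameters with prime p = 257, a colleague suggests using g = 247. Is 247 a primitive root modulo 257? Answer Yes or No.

φ(257) = 257 − 1 = 256 = 2^8.
It suffices to check that the order of 247 is not a proper divisor of 256: compute 247^(256/q) for q ∈ {2}.
247^128 ≡ 256 (mod 257)  [q = 2: ≢ 1 ✓]
None equal 1, so ord_257(247) = 256: 247 is a primitive root.

Yes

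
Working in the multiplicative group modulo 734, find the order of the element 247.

122

Since 247 ∈ (Z/734Z)^×, its order divides φ(734) = φ(2)·φ(367) = 1·366 = 366 = 2 · 3 · 61.
Divisors of 366: 1, 2, 3, 6, 61, 122, 183, 366.
Compute 247^d (mod 734) for the divisors d until we hit 1:
247^1 ≡ 247 (mod 734)
247^2 ≡ 87 (mod 734)
247^3 ≡ 203 (mod 734)
247^6 ≡ 105 (mod 734)
247^61 ≡ 733 (mod 734)
247^122 ≡ 1 (mod 734) ✓
So ord_734(247) = 122.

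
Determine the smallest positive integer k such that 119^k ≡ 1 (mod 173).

43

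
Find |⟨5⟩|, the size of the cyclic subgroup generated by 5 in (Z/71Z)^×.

5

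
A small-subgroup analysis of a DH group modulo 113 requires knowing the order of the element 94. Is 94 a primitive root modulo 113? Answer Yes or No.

Yes

φ(113) = 113 − 1 = 112 = 2^4 · 7.
It suffices to check that the order of 94 is not a proper divisor of 112: compute 94^(112/q) for q ∈ {2, 7}.
94^56 ≡ 112 (mod 113)  [q = 2: ≢ 1 ✓]
94^16 ≡ 49 (mod 113)  [q = 7: ≢ 1 ✓]
Every test exponent gives a nontrivial residue, hence 94 generates the full group.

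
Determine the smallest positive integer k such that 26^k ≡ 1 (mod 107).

106

Since 26 ∈ (Z/107Z)^×, its order divides φ(107) = 107 − 1 = 106 = 2 · 53.
Divisors of 106: 1, 2, 53, 106.
Compute 26^d (mod 107) for the divisors d until we hit 1:
26^1 ≡ 26 (mod 107)
26^2 ≡ 34 (mod 107)
26^53 ≡ 106 (mod 107)
26^106 ≡ 1 (mod 107) ✓
Hence ord(26) = 106.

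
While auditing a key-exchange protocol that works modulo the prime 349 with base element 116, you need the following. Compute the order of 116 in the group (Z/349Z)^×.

87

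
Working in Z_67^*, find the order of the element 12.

66

ord(12) | φ(67) = 67 − 1 = 66 = 2 · 3 · 11.
Divisors of 66: 1, 2, 3, 6, 11, 22, 33, 66.
Check 12^d mod 67 for each divisor in increasing order:
12^1 ≡ 12
12^2 ≡ 10
12^3 ≡ 53
12^6 ≡ 62
12^11 ≡ 30
12^22 ≡ 29
12^33 ≡ 66
12^66 ≡ 1
So ord_67(12) = 66.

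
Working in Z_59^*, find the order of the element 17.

29

By Lagrange's theorem, ord_59(17) divides φ(59) = 59 − 1 = 58 = 2 · 29.
Divisors of 58: 1, 2, 29, 58.
Evaluate successive powers at the divisors of 58:
17^1 ≡ 17 (mod 59)
17^2 ≡ 53 (mod 59)
17^29 ≡ 1 (mod 59) ✓
Therefore the multiplicative order of 17 modulo 59 is 29.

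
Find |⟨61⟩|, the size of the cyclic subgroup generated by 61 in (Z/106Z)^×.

52

The order of 61 must divide φ(106) = φ(2)·φ(53) = 1·52 = 52 = 2^2 · 13.
Divisors of 52: 1, 2, 4, 13, 26, 52.
Check 61^d mod 106 for each divisor in increasing order:
61^1 ≡ 61 (mod 106)
61^2 ≡ 11 (mod 106)
61^4 ≡ 15 (mod 106)
61^13 ≡ 23 (mod 106)
61^26 ≡ 105 (mod 106)
61^52 ≡ 1 (mod 106) ✓
The smallest such exponent is 52, so the order of 61 is 52.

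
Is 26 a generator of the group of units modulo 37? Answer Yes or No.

No

φ(37) = 37 − 1 = 36 = 2^2 · 3^2.
It suffices to check that the order of 26 is not a proper divisor of 36: compute 26^(36/q) for q ∈ {2, 3}.
26^18 ≡ 1 (mod 37)  [q = 2: ≡ 1 ✗]
26^12 ≡ 1 (mod 37)  [q = 3: ≡ 1 ✗]
26^18 ≡ 1 shows ord(26) | 18, strictly less than φ(37); not a primitive root.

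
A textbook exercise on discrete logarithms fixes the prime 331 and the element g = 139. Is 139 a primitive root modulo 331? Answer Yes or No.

No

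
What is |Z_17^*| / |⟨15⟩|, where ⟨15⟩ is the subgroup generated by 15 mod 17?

The order of 15 must divide φ(17) = 17 − 1 = 16 = 2^4.
Divisors of 16: 1, 2, 4, 8, 16.
Evaluate successive powers at the divisors of 16:
15^1 ≡ 15 (mod 17)
15^2 ≡ 4 (mod 17)
15^4 ≡ 16 (mod 17)
15^8 ≡ 1 (mod 17) ✓
Thus |⟨15⟩| = ord(15) = 8.
Index = |(Z/17Z)^×| / |⟨15⟩| = 16 / 8 = 2.

2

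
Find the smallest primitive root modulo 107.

2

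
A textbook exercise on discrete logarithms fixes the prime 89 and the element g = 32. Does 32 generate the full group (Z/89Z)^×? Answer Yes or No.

φ(89) = 89 − 1 = 88 = 2^3 · 11.
32 is a primitive root mod 89 iff 32^(φ(89)/q) ≢ 1 for every prime q | φ(89), i.e. q ∈ {2, 11}.
32^44 ≡ 1 (mod 89)  [q = 2: ≡ 1 ✗]
32^8 ≡ 39 (mod 89)  [q = 11: ≢ 1 ✓]
The check at q = 2 fails, so 32 generates a proper subgroup.

No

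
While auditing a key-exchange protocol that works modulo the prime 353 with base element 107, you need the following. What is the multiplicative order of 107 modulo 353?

352

By Lagrange's theorem, ord_353(107) divides φ(353) = 353 − 1 = 352 = 2^5 · 11.
Divisors of 352: 1, 2, 4, 8, 11, 16, 22, 32, 44, 88, 176, 352.
Evaluate successive powers at the divisors of 352:
107^1 ≡ 107
107^2 ≡ 153
107^4 ≡ 111
107^8 ≡ 319
107^11 ≡ 67
107^16 ≡ 97
107^22 ≡ 253
107^32 ≡ 231
107^44 ≡ 116
107^88 ≡ 42
107^176 ≡ 352
107^352 ≡ 1
So ord_353(107) = 352.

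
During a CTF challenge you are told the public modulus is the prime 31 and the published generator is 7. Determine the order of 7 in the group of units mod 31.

Since 7 ∈ (Z/31Z)^×, its order divides φ(31) = 31 − 1 = 30 = 2 · 3 · 5.
Divisors of 30: 1, 2, 3, 5, 6, 10, 15, 30.
Check 7^d mod 31 for each divisor in increasing order:
7^1 ≡ 7
7^2 ≡ 18
7^3 ≡ 2
7^5 ≡ 5
7^6 ≡ 4
7^10 ≡ 25
7^15 ≡ 1
So ord_31(7) = 15.

15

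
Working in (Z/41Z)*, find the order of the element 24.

ord(24) | φ(41) = 41 − 1 = 40 = 2^3 · 5.
Divisors of 40: 1, 2, 4, 5, 8, 10, 20, 40.
Check 24^d mod 41 for each divisor in increasing order:
24^1 ≡ 24 (mod 41)
24^2 ≡ 2 (mod 41)
24^4 ≡ 4 (mod 41)
24^5 ≡ 14 (mod 41)
24^8 ≡ 16 (mod 41)
24^10 ≡ 32 (mod 41)
24^20 ≡ 40 (mod 41)
24^40 ≡ 1 (mod 41) ✓
The smallest such exponent is 40, so the order of 24 is 40.

40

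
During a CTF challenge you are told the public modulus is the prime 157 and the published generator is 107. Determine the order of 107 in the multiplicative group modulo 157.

12

Since 107 ∈ (Z/157Z)^×, its order divides φ(157) = 157 − 1 = 156 = 2^2 · 3 · 13.
Divisors of 156: 1, 2, 3, 4, 6, 12, 13, 26, 39, 52, 78, 156.
Compute 107^d (mod 157) for the divisors d until we hit 1:
107^1 ≡ 107 (mod 157)
107^2 ≡ 145 (mod 157)
107^3 ≡ 129 (mod 157)
107^4 ≡ 144 (mod 157)
107^6 ≡ 156 (mod 157)
107^12 ≡ 1 (mod 157) ✓
So ord_157(107) = 12.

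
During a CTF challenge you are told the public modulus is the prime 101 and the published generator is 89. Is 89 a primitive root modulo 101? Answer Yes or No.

Yes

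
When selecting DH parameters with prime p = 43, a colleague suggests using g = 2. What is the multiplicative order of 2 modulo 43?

By Lagrange's theorem, ord_43(2) divides φ(43) = 43 − 1 = 42 = 2 · 3 · 7.
Divisors of 42: 1, 2, 3, 6, 7, 14, 21, 42.
Check 2^d mod 43 for each divisor in increasing order:
2^1 ≡ 2 (mod 43)
2^2 ≡ 4 (mod 43)
2^3 ≡ 8 (mod 43)
2^6 ≡ 21 (mod 43)
2^7 ≡ 42 (mod 43)
2^14 ≡ 1 (mod 43) ✓
So ord_43(2) = 14.

14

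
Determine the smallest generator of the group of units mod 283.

3

φ(283) = 283 − 1 = 282 = 2 · 3 · 47.
Test candidates g = 2, 3, … against the prime factors q ∈ {2, 3, 47} of φ(283): g is a generator iff g^(282/q) ≢ 1 for every such q.
g = 2: 2^141 ≡ 282; 2^94 ≡ 1 — hits 1, so not a primitive root.
g = 3: 3^141 ≡ 282; 3^94 ≡ 238; 3^6 ≡ 163 — none is 1, so 3 is a primitive root.
So 3 is the smallest generator of (Z/283Z)^×.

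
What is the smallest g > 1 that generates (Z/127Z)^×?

φ(127) = 127 − 1 = 126 = 2 · 3^2 · 7.
g is a primitive root iff g^(126/q) ≢ 1 (mod 127) for each prime q ∈ {2, 3, 7}.
g = 2: 2^63 ≡ 1 — hits 1, so not a primitive root.
g = 3: 3^63 ≡ 126; 3^42 ≡ 107; 3^18 ≡ 4 — none is 1, so 3 is a primitive root.
Hence the least primitive root of 127 is 3.

3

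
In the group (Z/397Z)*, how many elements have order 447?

φ(397) = 397 − 1 = 396 = 2^2 · 3^2 · 11.
In a cyclic group of order 396, there are φ(d) elements of order d for each divisor d of 396, and zero for non-divisors.
447 does not divide 396, so no element of (Z/397Z)^× has order 447.

0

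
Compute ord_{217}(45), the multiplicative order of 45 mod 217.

ord(45) | φ(217) = φ(7·31) = (7−1)·(31−1) = 6·30 = 180 = 2^2 · 3^2 · 5.
Divisors of 180: 1, 2, 3, 4, 5, 6, 9, 10, 12, 15, 18, 20, 30, 36, 45, 60, 90, 180.
Check 45^d mod 217 for each divisor in increasing order:
45^1 ≡ 45 (mod 217)
45^2 ≡ 72 (mod 217)
45^3 ≡ 202 (mod 217)
45^4 ≡ 193 (mod 217)
45^5 ≡ 5 (mod 217)
45^6 ≡ 8 (mod 217)
45^9 ≡ 97 (mod 217)
45^10 ≡ 25 (mod 217)
45^12 ≡ 64 (mod 217)
45^15 ≡ 125 (mod 217)
45^18 ≡ 78 (mod 217)
45^20 ≡ 191 (mod 217)
45^30 ≡ 1 (mod 217) ✓
Therefore the multiplicative order of 45 modulo 217 is 30.

30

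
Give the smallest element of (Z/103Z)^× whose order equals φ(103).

5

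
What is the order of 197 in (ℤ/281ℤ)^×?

280

Since 197 ∈ (Z/281Z)^×, its order divides φ(281) = 281 − 1 = 280 = 2^3 · 5 · 7.
Divisors of 280: 1, 2, 4, 5, 7, 8, 10, 14, 20, 28, 35, 40, 56, 70, 140, 280.
Check 197^d mod 281 for each divisor in increasing order:
197^1 ≡ 197 (mod 281)
197^2 ≡ 31 (mod 281)
197^4 ≡ 118 (mod 281)
197^5 ≡ 204 (mod 281)
197^7 ≡ 142 (mod 281)
197^8 ≡ 155 (mod 281)
197^10 ≡ 28 (mod 281)
197^14 ≡ 213 (mod 281)
197^20 ≡ 222 (mod 281)
197^28 ≡ 128 (mod 281)
197^35 ≡ 192 (mod 281)
197^40 ≡ 109 (mod 281)
197^56 ≡ 86 (mod 281)
197^70 ≡ 53 (mod 281)
197^140 ≡ 280 (mod 281)
197^280 ≡ 1 (mod 281) ✓
So ord_281(197) = 280.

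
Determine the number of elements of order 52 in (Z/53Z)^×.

24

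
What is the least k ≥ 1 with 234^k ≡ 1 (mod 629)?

Since 234 ∈ (Z/629Z)^×, its order divides φ(629) = φ(17·37) = (17−1)·(37−1) = 16·36 = 576 = 2^6 · 3^2.
Divisors of 576: 1, 2, 3, 4, 6, 8, 9, 12, 16, 18, 24, 32, 36, 48, 64, 72, 96, 144, 192, 288, 576.
Compute 234^d (mod 629) for the divisors d until we hit 1:
234^1 ≡ 234 (mod 629)
234^2 ≡ 33 (mod 629)
234^3 ≡ 174 (mod 629)
234^4 ≡ 460 (mod 629)
234^6 ≡ 84 (mod 629)
234^8 ≡ 256 (mod 629)
234^9 ≡ 149 (mod 629)
234^12 ≡ 137 (mod 629)
234^16 ≡ 120 (mod 629)
234^18 ≡ 186 (mod 629)
234^24 ≡ 528 (mod 629)
234^32 ≡ 562 (mod 629)
234^36 ≡ 1 (mod 629) ✓
Hence ord(234) = 36.

36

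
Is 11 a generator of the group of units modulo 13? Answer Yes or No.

Yes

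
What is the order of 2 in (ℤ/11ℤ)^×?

10

By Lagrange's theorem, ord_11(2) divides φ(11) = 11 − 1 = 10 = 2 · 5.
Divisors of 10: 1, 2, 5, 10.
Test each divisor d:
2^1 ≡ 2
2^2 ≡ 4
2^5 ≡ 10
2^10 ≡ 1
So ord_11(2) = 10.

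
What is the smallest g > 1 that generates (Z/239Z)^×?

7

φ(239) = 239 − 1 = 238 = 2 · 7 · 17.
g is a primitive root iff g^(238/q) ≢ 1 (mod 239) for each prime q ∈ {2, 7, 17}.
g = 2: 2^119 ≡ 1 — hits 1, so not a primitive root.
g = 3: 3^119 ≡ 1 — hits 1, so not a primitive root.
g = 4: 4^119 ≡ 1 — hits 1, so not a primitive root.
g = 5: 5^119 ≡ 1 — hits 1, so not a primitive root.
g = 6: 6^119 ≡ 1 — hits 1, so not a primitive root.
g = 7: 7^119 ≡ 238; 7^34 ≡ 24; 7^14 ≡ 211 — none is 1, so 7 is a primitive root.
The smallest primitive root modulo 239 is 7.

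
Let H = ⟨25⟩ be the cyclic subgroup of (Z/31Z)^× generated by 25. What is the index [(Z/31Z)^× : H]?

10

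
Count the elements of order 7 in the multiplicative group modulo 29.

6

φ(29) = 29 − 1 = 28 = 2^2 · 7.
In a cyclic group of order 28, there are φ(d) elements of order d for each divisor d of 28, and zero for non-divisors.
7 | 28, and φ(7) = 7 − 1 = 6.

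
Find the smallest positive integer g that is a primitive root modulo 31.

3

φ(31) = 31 − 1 = 30 = 2 · 3 · 5.
g is a primitive root iff g^(30/q) ≢ 1 (mod 31) for each prime q ∈ {2, 3, 5}.
g = 2: 2^15 ≡ 1 — hits 1, so not a primitive root.
g = 3: 3^15 ≡ 30; 3^10 ≡ 25; 3^6 ≡ 16 — none is 1, so 3 is a primitive root.
So 3 is the smallest generator of (Z/31Z)^×.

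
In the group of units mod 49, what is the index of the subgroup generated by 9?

2

Since 9 ∈ (Z/49Z)^×, its order divides φ(49) = φ(7^2) = 7·(7−1) = 42 = 2 · 3 · 7.
Divisors of 42: 1, 2, 3, 6, 7, 14, 21, 42.
Evaluate successive powers at the divisors of 42:
9^1 ≡ 9 (mod 49)
9^2 ≡ 32 (mod 49)
9^3 ≡ 43 (mod 49)
9^6 ≡ 36 (mod 49)
9^7 ≡ 30 (mod 49)
9^14 ≡ 18 (mod 49)
9^21 ≡ 1 (mod 49) ✓
The order of 9 is 21, so the subgroup it generates has 21 elements.
The index is φ(49) / ord(9) = 42 / 21 = 2.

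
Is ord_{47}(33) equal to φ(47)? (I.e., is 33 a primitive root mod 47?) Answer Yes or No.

Yes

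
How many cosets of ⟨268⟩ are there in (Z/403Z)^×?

Since 268 ∈ (Z/403Z)^×, its order divides φ(403) = φ(13·31) = (13−1)·(31−1) = 12·30 = 360 = 2^3 · 3^2 · 5.
Divisors of 360: 1, 2, 3, 4, 5, 6, 8, 9, 10, 12, 15, 18, 20, 24, 30, 36, 40, 45, 60, 72, 90, 120, 180, 360.
Check 268^d mod 403 for each divisor in increasing order:
268^1 ≡ 268
268^2 ≡ 90
268^3 ≡ 343
268^4 ≡ 40
268^5 ≡ 242
268^6 ≡ 376
268^8 ≡ 391
268^9 ≡ 8
268^10 ≡ 129
268^12 ≡ 326
268^15 ≡ 187
268^18 ≡ 64
268^20 ≡ 118
268^24 ≡ 287
268^30 ≡ 311
268^36 ≡ 66
268^40 ≡ 222
268^45 ≡ 125
268^60 ≡ 1
So ord_403(268) = 60, hence |⟨268⟩| = 60.
The index is φ(403) / ord(268) = 360 / 60 = 6.

6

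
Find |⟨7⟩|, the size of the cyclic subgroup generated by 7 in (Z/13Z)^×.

12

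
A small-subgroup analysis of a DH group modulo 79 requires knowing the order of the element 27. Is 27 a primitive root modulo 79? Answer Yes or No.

No

φ(79) = 79 − 1 = 78 = 2 · 3 · 13.
Test 27^(78/q) mod 79 for each prime factor q of 78:
27^39 ≡ 78 (mod 79)  [q = 2: ≢ 1 ✓]
27^26 ≡ 1 (mod 79)  [q = 3: ≡ 1 ✗]
27^6 ≡ 65 (mod 79)  [q = 13: ≢ 1 ✓]
Since 27^26 ≡ 1, the order of 27 divides 26 < 78, so 27 is not a primitive root.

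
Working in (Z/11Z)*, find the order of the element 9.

5

ord(9) | φ(11) = 11 − 1 = 10 = 2 · 5.
Divisors of 10: 1, 2, 5, 10.
Evaluate successive powers at the divisors of 10:
9^1 ≡ 9
9^2 ≡ 4
9^5 ≡ 1
Hence ord(9) = 5.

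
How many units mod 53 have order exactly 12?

φ(53) = 53 − 1 = 52 = 2^2 · 13.
Since (Z/53Z)^× is cyclic of order 52, the number of elements of order d is φ(d) when d | 52 and 0 otherwise.
12 does not divide 52, so no element of (Z/53Z)^× has order 12.

0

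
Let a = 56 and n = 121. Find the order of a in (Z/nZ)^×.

11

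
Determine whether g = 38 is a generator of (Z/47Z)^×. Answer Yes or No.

φ(47) = 47 − 1 = 46 = 2 · 23.
Test 38^(46/q) mod 47 for each prime factor q of 46:
38^23 ≡ 46 (mod 47)  [q = 2: ≢ 1 ✓]
38^2 ≡ 34 (mod 47)  [q = 23: ≢ 1 ✓]
Every test exponent gives a nontrivial residue, hence 38 generates the full group.

Yes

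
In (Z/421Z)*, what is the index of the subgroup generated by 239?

20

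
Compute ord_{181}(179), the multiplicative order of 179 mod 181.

180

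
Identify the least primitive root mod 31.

3

φ(31) = 31 − 1 = 30 = 2 · 3 · 5.
g is a primitive root iff g^(30/q) ≢ 1 (mod 31) for each prime q ∈ {2, 3, 5}.
g = 2: 2^15 ≡ 1 — hits 1, so not a primitive root.
g = 3: 3^15 ≡ 30; 3^10 ≡ 25; 3^6 ≡ 16 — none is 1, so 3 is a primitive root.
The smallest primitive root modulo 31 is 3.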